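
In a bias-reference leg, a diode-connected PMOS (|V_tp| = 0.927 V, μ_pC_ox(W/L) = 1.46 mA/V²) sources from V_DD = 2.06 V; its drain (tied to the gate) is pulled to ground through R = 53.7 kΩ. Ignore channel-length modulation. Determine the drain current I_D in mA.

With gate tied to drain, V_SG = V_SD ≥ V_SG − |V_tp|, so the device is in saturation.
KCL at the drain: ½ k_p (V_SG − |V_tp|)² = (V_DD − V_SG)/R.
Let x = V_SG − 0.927. Then 39.2 x² + x − 1.133 = 0, giving x = 0.158 V (positive root), so V_SG = 1.08 V.
I_D = (V_DD − V_SG)/R = (2.06 − 1.08) / 53.7 = 0.0182 mA.

I_D = 0.0182 mA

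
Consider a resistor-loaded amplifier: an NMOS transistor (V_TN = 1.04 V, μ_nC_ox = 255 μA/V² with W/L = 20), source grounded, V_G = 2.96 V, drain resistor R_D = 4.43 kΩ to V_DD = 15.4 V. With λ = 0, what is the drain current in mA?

I_D = 3.39 mA

V_GS = V_G = 2.96 V, so V_ov = 2.96 − 1.04 = 1.92 V.
k_n = μ_nC_ox · (W/L) = 5.1 mA/V².
Assume saturation: I_D = ½ k_n V_ov² = 0.5 × 5.1 × 1.92² = 9.4 mA, giving V_DS = V_DD − I_D R_D = 15.4 − 9.4 × 4.43 = -26.2 V.
But -26.2 V < V_ov = 1.92 V, so the device is actually in triode.
In triode I_D = k_n[V_ov V_DS − ½ V_DS²] and I_D = (V_DD − V_DS)/R_D. Equating: 11.3 V_DS² − 44.38 V_DS + 15.4 = 0, giving V_DS = 0.385 V (the root below V_ov).
I_D = (15.4 − 0.385) / 4.43 = 3.39 mA.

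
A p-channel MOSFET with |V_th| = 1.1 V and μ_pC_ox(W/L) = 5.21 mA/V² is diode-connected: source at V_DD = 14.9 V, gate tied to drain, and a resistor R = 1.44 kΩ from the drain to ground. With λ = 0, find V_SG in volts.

With gate tied to drain, V_SG = V_SD ≥ V_SG − |V_th|, so the device is in saturation.
KCL at the drain: ½ k_p (V_SG − |V_th|)² = (V_DD − V_SG)/R.
Let x = V_SG − 1.1. Then 3.75 x² + x − 13.8 = 0, giving x = 1.79 V (positive root), so V_SG = 2.89 V.
I_D = (V_DD − V_SG)/R = (14.9 − 2.89) / 1.44 = 8.34 mA.

V_SG = 2.89 V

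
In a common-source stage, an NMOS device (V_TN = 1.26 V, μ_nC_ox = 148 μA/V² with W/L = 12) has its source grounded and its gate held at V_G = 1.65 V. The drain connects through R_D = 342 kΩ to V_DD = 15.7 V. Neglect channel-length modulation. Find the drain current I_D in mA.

V_GS = V_G = 1.65 V, so V_ov = 1.65 − 1.26 = 0.39 V.
k_n = μ_nC_ox · (W/L) = 1.776 mA/V².
Assume saturation: I_D = ½ k_n V_ov² = 0.5 × 1.776 × 0.39² = 0.135 mA, giving V_DS = V_DD − I_D R_D = 15.7 − 0.135 × 342 = -30.5 V.
But -30.5 V < V_ov = 0.39 V, so the device is actually in triode.
In triode I_D = k_n[V_ov V_DS − ½ V_DS²] and I_D = (V_DD − V_DS)/R_D. Equating: 304 V_DS² − 237.9 V_DS + 15.7 = 0, giving V_DS = 0.0728 V (the root below V_ov).
I_D = (15.7 − 0.0728) / 342 = 0.0457 mA.

I_D = 0.0457 mA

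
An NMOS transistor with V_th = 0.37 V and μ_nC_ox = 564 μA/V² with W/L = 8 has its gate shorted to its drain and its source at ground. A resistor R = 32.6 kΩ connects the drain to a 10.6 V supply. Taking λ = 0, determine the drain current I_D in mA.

With gate tied to drain, V_GS = V_DS ≥ V_GS − V_th, so the device is in saturation.
k_n = μ_nC_ox · (W/L) = 4.512 mA/V².
KCL at the drain: ½ k_n (V_GS − V_th)² = (V_DD − V_GS)/R.
Let x = V_GS − 0.37. Then 73.5 x² + x − 10.23 = 0, giving x = 0.366 V (positive root), so V_GS = 0.736 V.
I_D = (V_DD − V_GS)/R = (10.6 − 0.736) / 32.6 = 0.303 mA.

I_D = 0.303 mA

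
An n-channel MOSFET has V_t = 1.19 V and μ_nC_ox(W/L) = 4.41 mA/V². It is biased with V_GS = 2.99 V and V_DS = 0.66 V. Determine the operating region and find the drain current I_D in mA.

V_ov = V_GS − V_t = 2.99 − 1.19 = 1.8 V.
Since V_DS = 0.66 V < V_ov = 1.8 V, the device is in the triode region.
I_D = k_n [V_ov · V_DS − ½ V_DS²] = 4.41 × [1.8 × 0.66 − 0.5 × 0.66²] = 4.28 mA.

Triode; I_D = 4.28 mA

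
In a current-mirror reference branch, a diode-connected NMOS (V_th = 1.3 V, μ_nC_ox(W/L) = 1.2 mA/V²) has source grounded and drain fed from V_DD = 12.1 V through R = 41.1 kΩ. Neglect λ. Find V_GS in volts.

With gate tied to drain, V_GS = V_DS ≥ V_GS − V_th, so the device is in saturation.
KCL at the drain: ½ k_n (V_GS − V_th)² = (V_DD − V_GS)/R.
Let x = V_GS − 1.3. Then 24.7 x² + x − 10.8 = 0, giving x = 0.642 V (positive root), so V_GS = 1.94 V.
I_D = (V_DD − V_GS)/R = (12.1 − 1.94) / 41.1 = 0.247 mA.

V_GS = 1.94 V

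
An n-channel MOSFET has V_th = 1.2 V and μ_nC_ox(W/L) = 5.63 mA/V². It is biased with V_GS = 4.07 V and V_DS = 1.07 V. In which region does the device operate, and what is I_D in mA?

V_ov = V_GS − V_th = 4.07 − 1.2 = 2.87 V.
Since V_DS = 1.07 V < V_ov = 2.87 V, the device is in the triode region.
I_D = k_n [V_ov · V_DS − ½ V_DS²] = 5.63 × [2.87 × 1.07 − 0.5 × 1.07²] = 14.1 mA.

Triode; I_D = 14.1 mA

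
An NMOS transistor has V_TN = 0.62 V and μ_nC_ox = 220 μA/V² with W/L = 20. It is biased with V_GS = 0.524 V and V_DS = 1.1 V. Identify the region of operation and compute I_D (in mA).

Cutoff; I_D = 0 mA

V_GS = 0.524 V < V_TN = 0.62 V, so the transistor is in cutoff.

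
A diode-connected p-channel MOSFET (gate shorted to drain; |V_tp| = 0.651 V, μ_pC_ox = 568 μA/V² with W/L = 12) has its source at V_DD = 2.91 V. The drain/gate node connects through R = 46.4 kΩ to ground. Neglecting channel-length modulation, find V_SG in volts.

With gate tied to drain, V_SG = V_SD ≥ V_SG − |V_tp|, so the device is in saturation.
k_p = μ_pC_ox · (W/L) = 6.816 mA/V².
KCL at the drain: ½ k_p (V_SG − |V_tp|)² = (V_DD − V_SG)/R.
Let x = V_SG − 0.651. Then 158 x² + x − 2.259 = 0, giving x = 0.116 V (positive root), so V_SG = 0.767 V.
I_D = (V_DD − V_SG)/R = (2.91 − 0.767) / 46.4 = 0.0462 mA.

V_SG = 0.767 V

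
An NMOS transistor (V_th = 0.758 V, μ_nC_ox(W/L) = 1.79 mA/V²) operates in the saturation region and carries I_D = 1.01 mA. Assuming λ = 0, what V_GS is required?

In saturation I_D = ½ k_n (V_GS − V_th)², so V_GS − V_th = √(2 I_D / k_n) = √(2 × 1.01 / 1.79) = 1.06 V.
V_GS = 0.758 + 1.06 = 1.82 V.

V_GS = 1.82 V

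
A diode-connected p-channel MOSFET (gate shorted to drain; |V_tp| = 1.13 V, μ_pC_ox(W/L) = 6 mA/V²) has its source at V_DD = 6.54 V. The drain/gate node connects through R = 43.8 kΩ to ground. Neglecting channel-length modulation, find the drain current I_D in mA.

With gate tied to drain, V_SG = V_SD ≥ V_SG − |V_tp|, so the device is in saturation.
KCL at the drain: ½ k_p (V_SG − |V_tp|)² = (V_DD − V_SG)/R.
Let x = V_SG − 1.13. Then 131 x² + x − 5.41 = 0, giving x = 0.199 V (positive root), so V_SG = 1.33 V.
I_D = (V_DD − V_SG)/R = (6.54 − 1.33) / 43.8 = 0.119 mA.

I_D = 0.119 mA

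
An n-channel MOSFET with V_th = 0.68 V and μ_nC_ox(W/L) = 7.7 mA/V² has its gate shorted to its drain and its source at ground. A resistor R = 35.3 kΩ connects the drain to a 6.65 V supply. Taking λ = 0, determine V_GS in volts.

V_GS = 0.886 V

With gate tied to drain, V_GS = V_DS ≥ V_GS − V_th, so the device is in saturation.
KCL at the drain: ½ k_n (V_GS − V_th)² = (V_DD − V_GS)/R.
Let x = V_GS − 0.68. Then 136 x² + x − 5.97 = 0, giving x = 0.206 V (positive root), so V_GS = 0.886 V.
I_D = (V_DD − V_GS)/R = (6.65 − 0.886) / 35.3 = 0.163 mA.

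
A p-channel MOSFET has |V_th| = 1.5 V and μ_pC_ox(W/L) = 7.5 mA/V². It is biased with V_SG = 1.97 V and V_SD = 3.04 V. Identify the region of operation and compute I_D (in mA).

V_ov = V_SG − |V_th| = 1.97 − 1.5 = 0.47 V.
Since V_SD = 3.04 V ≥ V_ov = 0.47 V, the device is in saturation.
I_D = ½ k_p V_ov² = 0.5 × 7.5 × 0.47² = 0.828 mA.

Saturation; I_D = 0.828 mA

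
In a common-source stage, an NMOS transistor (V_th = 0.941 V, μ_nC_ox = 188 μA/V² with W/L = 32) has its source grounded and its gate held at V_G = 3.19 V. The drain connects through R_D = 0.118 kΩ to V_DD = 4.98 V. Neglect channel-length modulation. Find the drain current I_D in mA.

I_D = 15.2 mA

V_GS = V_G = 3.19 V, so V_ov = 3.19 − 0.941 = 2.25 V.
k_n = μ_nC_ox · (W/L) = 6.016 mA/V².
Assume saturation: I_D = ½ k_n V_ov² = 0.5 × 6.016 × 2.25² = 15.2 mA, giving V_DS = V_DD − I_D R_D = 4.98 − 15.2 × 0.118 = 3.18 V.
V_DS = 3.18 V ≥ V_ov = 2.25 V, confirming saturation.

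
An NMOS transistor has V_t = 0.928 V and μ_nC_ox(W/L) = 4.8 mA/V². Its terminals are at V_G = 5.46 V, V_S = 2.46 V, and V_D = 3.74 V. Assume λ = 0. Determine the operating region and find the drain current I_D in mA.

V_GS = V_G − V_S = 5.46 − 2.46 = 3 V; V_DS = V_D − V_S = 3.74 − 2.46 = 1.28 V.
V_ov = V_GS − V_t = 3 − 0.928 = 2.07 V.
Since V_DS = 1.28 V < V_ov = 2.07 V, the device is in the triode region.
I_D = k_n [V_ov · V_DS − ½ V_DS²] = 4.8 × [2.07 × 1.28 − 0.5 × 1.28²] = 8.8 mA.

Triode; I_D = 8.80 mA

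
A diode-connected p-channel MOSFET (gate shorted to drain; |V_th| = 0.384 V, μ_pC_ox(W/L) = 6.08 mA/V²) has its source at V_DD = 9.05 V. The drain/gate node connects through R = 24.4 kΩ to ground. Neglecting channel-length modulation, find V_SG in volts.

V_SG = 0.719 V

With gate tied to drain, V_SG = V_SD ≥ V_SG − |V_th|, so the device is in saturation.
KCL at the drain: ½ k_p (V_SG − |V_th|)² = (V_DD − V_SG)/R.
Let x = V_SG − 0.384. Then 74.2 x² + x − 8.666 = 0, giving x = 0.335 V (positive root), so V_SG = 0.719 V.
I_D = (V_DD − V_SG)/R = (9.05 − 0.719) / 24.4 = 0.341 mA.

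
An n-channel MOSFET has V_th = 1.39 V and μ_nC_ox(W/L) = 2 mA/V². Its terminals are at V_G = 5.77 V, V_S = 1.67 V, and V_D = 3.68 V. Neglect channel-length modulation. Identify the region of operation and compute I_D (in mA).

V_GS = V_G − V_S = 5.77 − 1.67 = 4.1 V; V_DS = V_D − V_S = 3.68 − 1.67 = 2.01 V.
V_ov = V_GS − V_th = 4.1 − 1.39 = 2.71 V.
Since V_DS = 2.01 V < V_ov = 2.71 V, the device is in the triode region.
I_D = k_n [V_ov · V_DS − ½ V_DS²] = 2 × [2.71 × 2.01 − 0.5 × 2.01²] = 6.85 mA.

Triode; I_D = 6.85 mA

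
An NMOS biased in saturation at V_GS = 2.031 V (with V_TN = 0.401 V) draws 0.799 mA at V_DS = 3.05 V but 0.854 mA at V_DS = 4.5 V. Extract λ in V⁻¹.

With V_GS fixed, I_D ∝ (1 + λ V_DS) in saturation, so I_D2/I_D1 = (1 + λ V_DS2)/(1 + λ V_DS1).
0.854/0.799 = 1.069 = (1 + 4.5 λ)/(1 + 3.05 λ).
Solving: λ (I_D1 V_DS2 − I_D2 V_DS1) = I_D2 − I_D1, so λ = (0.854 − 0.799) / (0.799 × 4.5 − 0.854 × 3.05) = 0.055 / 0.991 = 0.0555 V⁻¹.

λ = 0.0555 V⁻¹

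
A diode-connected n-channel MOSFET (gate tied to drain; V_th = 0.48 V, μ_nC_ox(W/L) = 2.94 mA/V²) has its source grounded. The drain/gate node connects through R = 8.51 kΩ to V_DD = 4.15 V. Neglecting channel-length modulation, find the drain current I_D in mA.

With gate tied to drain, V_GS = V_DS ≥ V_GS − V_th, so the device is in saturation.
KCL at the drain: ½ k_n (V_GS − V_th)² = (V_DD − V_GS)/R.
Let x = V_GS − 0.48. Then 12.5 x² + x − 3.67 = 0, giving x = 0.503 V (positive root), so V_GS = 0.983 V.
I_D = (V_DD − V_GS)/R = (4.15 − 0.983) / 8.51 = 0.372 mA.

I_D = 0.372 mA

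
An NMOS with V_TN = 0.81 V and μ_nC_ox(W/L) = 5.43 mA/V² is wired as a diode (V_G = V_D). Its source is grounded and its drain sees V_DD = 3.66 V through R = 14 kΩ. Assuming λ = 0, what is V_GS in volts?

V_GS = 1.07 V

With gate tied to drain, V_GS = V_DS ≥ V_GS − V_TN, so the device is in saturation.
KCL at the drain: ½ k_n (V_GS − V_TN)² = (V_DD − V_GS)/R.
Let x = V_GS − 0.81. Then 38 x² + x − 2.85 = 0, giving x = 0.261 V (positive root), so V_GS = 1.07 V.
I_D = (V_DD − V_GS)/R = (3.66 − 1.07) / 14 = 0.185 mA.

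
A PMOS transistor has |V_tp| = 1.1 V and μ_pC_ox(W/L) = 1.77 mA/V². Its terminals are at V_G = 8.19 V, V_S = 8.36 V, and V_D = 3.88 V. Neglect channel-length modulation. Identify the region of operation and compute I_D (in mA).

Cutoff; I_D = 0 mA

V_SG = V_S − V_G = 8.36 − 8.19 = 0.17 V; V_SD = V_S − V_D = 8.36 − 3.88 = 4.48 V.
V_SG = 0.17 V < |V_tp| = 1.1 V, so the transistor is in cutoff.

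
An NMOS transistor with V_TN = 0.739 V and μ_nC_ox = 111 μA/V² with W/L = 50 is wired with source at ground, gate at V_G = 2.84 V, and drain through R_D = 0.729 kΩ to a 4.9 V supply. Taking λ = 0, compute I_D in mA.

I_D = 5.91 mA

V_GS = V_G = 2.84 V, so V_ov = 2.84 − 0.739 = 2.1 V.
k_n = μ_nC_ox · (W/L) = 5.55 mA/V².
Assume saturation: I_D = ½ k_n V_ov² = 0.5 × 5.55 × 2.1² = 12.2 mA, giving V_DS = V_DD − I_D R_D = 4.9 − 12.2 × 0.729 = -4.03 V.
But -4.03 V < V_ov = 2.1 V, so the device is actually in triode.
In triode I_D = k_n[V_ov V_DS − ½ V_DS²] and I_D = (V_DD − V_DS)/R_D. Equating: 2.02 V_DS² − 9.501 V_DS + 4.9 = 0, giving V_DS = 0.59 V (the root below V_ov).
I_D = (4.9 − 0.59) / 0.729 = 5.91 mA.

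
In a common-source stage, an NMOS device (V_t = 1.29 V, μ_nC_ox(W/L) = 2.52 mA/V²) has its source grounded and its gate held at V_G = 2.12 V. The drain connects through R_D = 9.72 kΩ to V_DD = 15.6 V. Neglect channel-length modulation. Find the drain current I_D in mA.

I_D = 0.868 mA

V_GS = V_G = 2.12 V, so V_ov = 2.12 − 1.29 = 0.83 V.
Assume saturation: I_D = ½ k_n V_ov² = 0.5 × 2.52 × 0.83² = 0.868 mA, giving V_DS = V_DD − I_D R_D = 15.6 − 0.868 × 9.72 = 7.16 V.
V_DS = 7.16 V ≥ V_ov = 0.83 V, confirming saturation.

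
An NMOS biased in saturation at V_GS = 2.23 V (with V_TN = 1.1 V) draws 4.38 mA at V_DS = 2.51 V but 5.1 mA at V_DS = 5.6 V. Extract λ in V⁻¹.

With V_GS fixed, I_D ∝ (1 + λ V_DS) in saturation, so I_D2/I_D1 = (1 + λ V_DS2)/(1 + λ V_DS1).
5.1/4.38 = 1.164 = (1 + 5.6 λ)/(1 + 2.51 λ).
Solving: λ (I_D1 V_DS2 − I_D2 V_DS1) = I_D2 − I_D1, so λ = (5.1 − 4.38) / (4.38 × 5.6 − 5.1 × 2.51) = 0.72 / 11.7 = 0.0614 V⁻¹.

λ = 0.0614 V⁻¹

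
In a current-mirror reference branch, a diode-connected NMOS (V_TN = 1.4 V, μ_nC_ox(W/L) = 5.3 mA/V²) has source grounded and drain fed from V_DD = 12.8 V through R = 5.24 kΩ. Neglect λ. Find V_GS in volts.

V_GS = 2.27 V

With gate tied to drain, V_GS = V_DS ≥ V_GS − V_TN, so the device is in saturation.
KCL at the drain: ½ k_n (V_GS − V_TN)² = (V_DD − V_GS)/R.
Let x = V_GS − 1.4. Then 13.9 x² + x − 11.4 = 0, giving x = 0.871 V (positive root), so V_GS = 2.27 V.
I_D = (V_DD − V_GS)/R = (12.8 − 2.27) / 5.24 = 2.01 mA.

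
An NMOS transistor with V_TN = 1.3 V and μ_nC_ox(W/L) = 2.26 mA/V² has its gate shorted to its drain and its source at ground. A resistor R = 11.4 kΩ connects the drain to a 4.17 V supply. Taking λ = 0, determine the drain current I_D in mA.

With gate tied to drain, V_GS = V_DS ≥ V_GS − V_TN, so the device is in saturation.
KCL at the drain: ½ k_n (V_GS − V_TN)² = (V_DD − V_GS)/R.
Let x = V_GS − 1.3. Then 12.9 x² + x − 2.87 = 0, giving x = 0.435 V (positive root), so V_GS = 1.73 V.
I_D = (V_DD − V_GS)/R = (4.17 − 1.73) / 11.4 = 0.214 mA.

I_D = 0.214 mA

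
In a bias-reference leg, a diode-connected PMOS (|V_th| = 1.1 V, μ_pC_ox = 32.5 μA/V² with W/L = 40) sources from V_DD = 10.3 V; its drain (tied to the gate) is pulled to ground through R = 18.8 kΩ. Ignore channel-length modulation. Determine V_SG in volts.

V_SG = 1.93 V

With gate tied to drain, V_SG = V_SD ≥ V_SG − |V_th|, so the device is in saturation.
k_p = μ_pC_ox · (W/L) = 1.3 mA/V².
KCL at the drain: ½ k_p (V_SG − |V_th|)² = (V_DD − V_SG)/R.
Let x = V_SG − 1.1. Then 12.2 x² + x − 9.2 = 0, giving x = 0.828 V (positive root), so V_SG = 1.93 V.
I_D = (V_DD − V_SG)/R = (10.3 − 1.93) / 18.8 = 0.445 mA.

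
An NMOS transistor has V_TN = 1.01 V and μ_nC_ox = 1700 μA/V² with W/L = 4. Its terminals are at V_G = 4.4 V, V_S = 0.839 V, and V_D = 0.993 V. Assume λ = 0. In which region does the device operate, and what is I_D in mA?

V_GS = V_G − V_S = 4.4 − 0.839 = 3.56 V; V_DS = V_D − V_S = 0.993 − 0.839 = 0.154 V.
k_n = μ_nC_ox · (W/L) = 6.8 mA/V².
V_ov = V_GS − V_TN = 3.56 − 1.01 = 2.55 V.
Since V_DS = 0.154 V < V_ov = 2.55 V, the device is in the triode region.
I_D = k_n [V_ov · V_DS − ½ V_DS²] = 6.8 × [2.55 × 0.154 − 0.5 × 0.154²] = 2.59 mA.

Triode; I_D = 2.59 mA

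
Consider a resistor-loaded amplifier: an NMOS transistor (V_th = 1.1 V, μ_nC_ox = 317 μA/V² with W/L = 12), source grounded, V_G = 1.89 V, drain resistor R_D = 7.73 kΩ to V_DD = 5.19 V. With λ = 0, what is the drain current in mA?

V_GS = V_G = 1.89 V, so V_ov = 1.89 − 1.1 = 0.79 V.
k_n = μ_nC_ox · (W/L) = 3.804 mA/V².
Assume saturation: I_D = ½ k_n V_ov² = 0.5 × 3.804 × 0.79² = 1.19 mA, giving V_DS = V_DD − I_D R_D = 5.19 − 1.19 × 7.73 = -3.99 V.
But -3.99 V < V_ov = 0.79 V, so the device is actually in triode.
In triode I_D = k_n[V_ov V_DS − ½ V_DS²] and I_D = (V_DD − V_DS)/R_D. Equating: 14.7 V_DS² − 24.23 V_DS + 5.19 = 0, giving V_DS = 0.253 V (the root below V_ov).
I_D = (5.19 − 0.253) / 7.73 = 0.639 mA.

I_D = 0.639 mA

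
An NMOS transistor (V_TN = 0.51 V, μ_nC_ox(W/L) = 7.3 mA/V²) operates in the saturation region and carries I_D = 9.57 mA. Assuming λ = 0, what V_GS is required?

In saturation I_D = ½ k_n (V_GS − V_TN)², so V_GS − V_TN = √(2 I_D / k_n) = √(2 × 9.57 / 7.3) = 1.62 V.
V_GS = 0.51 + 1.62 = 2.13 V.

V_GS = 2.13 V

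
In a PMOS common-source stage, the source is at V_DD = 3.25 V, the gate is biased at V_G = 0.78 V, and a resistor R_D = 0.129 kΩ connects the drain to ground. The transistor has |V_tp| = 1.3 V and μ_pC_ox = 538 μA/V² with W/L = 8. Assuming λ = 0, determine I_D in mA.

I_D = 2.95 mA

V_SG = V_DD − V_G = 3.25 − 0.78 = 2.47 V, so V_ov = 2.47 − 1.3 = 1.17 V.
k_p = μ_pC_ox · (W/L) = 4.304 mA/V².
Assume saturation: I_D = ½ k_p V_ov² = 0.5 × 4.304 × 1.17² = 2.95 mA, giving V_SD = V_DD − I_D R_D = 3.25 − 2.95 × 0.129 = 2.87 V.
V_SD = 2.87 V ≥ V_ov = 1.17 V, confirming saturation.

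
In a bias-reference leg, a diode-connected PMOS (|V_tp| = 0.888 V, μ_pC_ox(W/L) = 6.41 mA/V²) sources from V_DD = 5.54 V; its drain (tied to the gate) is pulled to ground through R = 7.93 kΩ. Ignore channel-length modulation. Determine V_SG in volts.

With gate tied to drain, V_SG = V_SD ≥ V_SG − |V_tp|, so the device is in saturation.
KCL at the drain: ½ k_p (V_SG − |V_tp|)² = (V_DD − V_SG)/R.
Let x = V_SG − 0.888. Then 25.4 x² + x − 4.652 = 0, giving x = 0.409 V (positive root), so V_SG = 1.3 V.
I_D = (V_DD − V_SG)/R = (5.54 − 1.3) / 7.93 = 0.535 mA.

V_SG = 1.30 V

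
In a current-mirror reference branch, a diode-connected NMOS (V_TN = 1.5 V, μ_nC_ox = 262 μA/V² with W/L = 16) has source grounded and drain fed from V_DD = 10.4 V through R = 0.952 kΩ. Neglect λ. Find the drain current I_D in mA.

I_D = 7.38 mA

With gate tied to drain, V_GS = V_DS ≥ V_GS − V_TN, so the device is in saturation.
k_n = μ_nC_ox · (W/L) = 4.192 mA/V².
KCL at the drain: ½ k_n (V_GS − V_TN)² = (V_DD − V_GS)/R.
Let x = V_GS − 1.5. Then 2 x² + x − 8.9 = 0, giving x = 1.88 V (positive root), so V_GS = 3.38 V.
I_D = (V_DD − V_GS)/R = (10.4 − 3.38) / 0.952 = 7.38 mA.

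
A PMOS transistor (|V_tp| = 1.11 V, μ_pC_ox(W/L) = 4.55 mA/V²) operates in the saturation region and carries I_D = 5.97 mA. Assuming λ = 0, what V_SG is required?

In saturation I_D = ½ k_p (V_SG − |V_tp|)², so V_SG − |V_tp| = √(2 I_D / k_p) = √(2 × 5.97 / 4.55) = 1.62 V.
V_SG = 1.11 + 1.62 = 2.73 V.

V_SG = 2.73 V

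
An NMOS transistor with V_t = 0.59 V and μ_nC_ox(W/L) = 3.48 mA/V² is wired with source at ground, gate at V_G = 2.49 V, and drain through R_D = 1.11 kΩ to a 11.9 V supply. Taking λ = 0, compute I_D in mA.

I_D = 6.28 mA

V_GS = V_G = 2.49 V, so V_ov = 2.49 − 0.59 = 1.9 V.
Assume saturation: I_D = ½ k_n V_ov² = 0.5 × 3.48 × 1.9² = 6.28 mA, giving V_DS = V_DD − I_D R_D = 11.9 − 6.28 × 1.11 = 4.93 V.
V_DS = 4.93 V ≥ V_ov = 1.9 V, confirming saturation.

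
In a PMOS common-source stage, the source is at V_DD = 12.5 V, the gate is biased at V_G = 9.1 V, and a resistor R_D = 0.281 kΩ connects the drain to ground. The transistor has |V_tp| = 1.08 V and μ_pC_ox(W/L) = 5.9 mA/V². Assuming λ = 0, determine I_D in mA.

V_SG = V_DD − V_G = 12.5 − 9.1 = 3.4 V, so V_ov = 3.4 − 1.08 = 2.32 V.
Assume saturation: I_D = ½ k_p V_ov² = 0.5 × 5.9 × 2.32² = 15.9 mA, giving V_SD = V_DD − I_D R_D = 12.5 − 15.9 × 0.281 = 8.04 V.
V_SD = 8.04 V ≥ V_ov = 2.32 V, confirming saturation.

I_D = 15.9 mA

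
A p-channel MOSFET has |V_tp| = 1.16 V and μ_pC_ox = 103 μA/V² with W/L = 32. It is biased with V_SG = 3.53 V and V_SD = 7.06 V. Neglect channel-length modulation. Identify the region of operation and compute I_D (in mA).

k_p = μ_pC_ox · (W/L) = 3.296 mA/V².
V_ov = V_SG − |V_tp| = 3.53 − 1.16 = 2.37 V.
Since V_SD = 7.06 V ≥ V_ov = 2.37 V, the device is in saturation.
I_D = ½ k_p V_ov² = 0.5 × 3.296 × 2.37² = 9.26 mA.

Saturation; I_D = 9.26 mA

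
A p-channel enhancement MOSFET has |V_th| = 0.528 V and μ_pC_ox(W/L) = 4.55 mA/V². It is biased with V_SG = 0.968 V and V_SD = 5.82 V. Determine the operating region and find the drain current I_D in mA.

Saturation; I_D = 0.440 mA

V_ov = V_SG − |V_th| = 0.968 − 0.528 = 0.44 V.
Since V_SD = 5.82 V ≥ V_ov = 0.44 V, the device is in saturation.
I_D = ½ k_p V_ov² = 0.5 × 4.55 × 0.44² = 0.44 mA.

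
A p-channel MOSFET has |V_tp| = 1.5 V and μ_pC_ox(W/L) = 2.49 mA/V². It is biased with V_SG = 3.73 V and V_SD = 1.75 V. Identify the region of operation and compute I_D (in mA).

V_ov = V_SG − |V_tp| = 3.73 − 1.5 = 2.23 V.
Since V_SD = 1.75 V < V_ov = 2.23 V, the device is in the triode region.
I_D = k_p [V_ov · V_SD − ½ V_SD²] = 2.49 × [2.23 × 1.75 − 0.5 × 1.75²] = 5.9 mA.

Triode; I_D = 5.90 mA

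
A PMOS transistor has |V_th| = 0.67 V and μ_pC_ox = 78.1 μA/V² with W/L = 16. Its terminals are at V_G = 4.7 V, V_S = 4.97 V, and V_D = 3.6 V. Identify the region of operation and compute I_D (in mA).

Cutoff; I_D = 0 mA

V_SG = V_S − V_G = 4.97 − 4.7 = 0.27 V; V_SD = V_S − V_D = 4.97 − 3.6 = 1.37 V.
V_SG = 0.27 V < |V_th| = 0.67 V, so the transistor is in cutoff.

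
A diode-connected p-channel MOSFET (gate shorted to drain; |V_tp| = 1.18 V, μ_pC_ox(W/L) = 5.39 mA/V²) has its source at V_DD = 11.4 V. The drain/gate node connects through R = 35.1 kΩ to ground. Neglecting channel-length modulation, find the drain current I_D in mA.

I_D = 0.282 mA

With gate tied to drain, V_SG = V_SD ≥ V_SG − |V_tp|, so the device is in saturation.
KCL at the drain: ½ k_p (V_SG − |V_tp|)² = (V_DD − V_SG)/R.
Let x = V_SG − 1.18. Then 94.6 x² + x − 10.22 = 0, giving x = 0.323 V (positive root), so V_SG = 1.5 V.
I_D = (V_DD − V_SG)/R = (11.4 − 1.5) / 35.1 = 0.282 mA.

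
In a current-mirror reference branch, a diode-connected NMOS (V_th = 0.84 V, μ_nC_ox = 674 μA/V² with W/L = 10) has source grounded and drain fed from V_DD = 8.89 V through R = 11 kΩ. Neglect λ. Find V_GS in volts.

V_GS = 1.29 V

With gate tied to drain, V_GS = V_DS ≥ V_GS − V_th, so the device is in saturation.
k_n = μ_nC_ox · (W/L) = 6.74 mA/V².
KCL at the drain: ½ k_n (V_GS − V_th)² = (V_DD − V_GS)/R.
Let x = V_GS − 0.84. Then 37.1 x² + x − 8.05 = 0, giving x = 0.453 V (positive root), so V_GS = 1.29 V.
I_D = (V_DD − V_GS)/R = (8.89 − 1.29) / 11 = 0.691 mA.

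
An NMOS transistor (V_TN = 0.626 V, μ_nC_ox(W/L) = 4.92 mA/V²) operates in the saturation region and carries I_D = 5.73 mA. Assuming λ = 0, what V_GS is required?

In saturation I_D = ½ k_n (V_GS − V_TN)², so V_GS − V_TN = √(2 I_D / k_n) = √(2 × 5.73 / 4.92) = 1.53 V.
V_GS = 0.626 + 1.53 = 2.15 V.

V_GS = 2.15 V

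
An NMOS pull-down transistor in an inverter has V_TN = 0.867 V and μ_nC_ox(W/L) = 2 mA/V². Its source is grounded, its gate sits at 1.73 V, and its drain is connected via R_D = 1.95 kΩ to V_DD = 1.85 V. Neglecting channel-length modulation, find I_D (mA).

V_GS = V_G = 1.73 V, so V_ov = 1.73 − 0.867 = 0.863 V.
Assume saturation: I_D = ½ k_n V_ov² = 0.5 × 2 × 0.863² = 0.745 mA, giving V_DS = V_DD − I_D R_D = 1.85 − 0.745 × 1.95 = 0.398 V.
But 0.398 V < V_ov = 0.863 V, so the device is actually in triode.
In triode I_D = k_n[V_ov V_DS − ½ V_DS²] and I_D = (V_DD − V_DS)/R_D. Equating: 1.95 V_DS² − 4.366 V_DS + 1.85 = 0, giving V_DS = 0.568 V (the root below V_ov).
I_D = (1.85 − 0.568) / 1.95 = 0.658 mA.

I_D = 0.658 mA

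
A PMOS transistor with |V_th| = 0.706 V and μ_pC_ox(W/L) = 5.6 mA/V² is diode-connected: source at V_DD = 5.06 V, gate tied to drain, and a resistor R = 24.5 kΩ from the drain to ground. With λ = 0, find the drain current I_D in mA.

With gate tied to drain, V_SG = V_SD ≥ V_SG − |V_th|, so the device is in saturation.
KCL at the drain: ½ k_p (V_SG − |V_th|)² = (V_DD − V_SG)/R.
Let x = V_SG − 0.706. Then 68.6 x² + x − 4.354 = 0, giving x = 0.245 V (positive root), so V_SG = 0.951 V.
I_D = (V_DD − V_SG)/R = (5.06 − 0.951) / 24.5 = 0.168 mA.

I_D = 0.168 mA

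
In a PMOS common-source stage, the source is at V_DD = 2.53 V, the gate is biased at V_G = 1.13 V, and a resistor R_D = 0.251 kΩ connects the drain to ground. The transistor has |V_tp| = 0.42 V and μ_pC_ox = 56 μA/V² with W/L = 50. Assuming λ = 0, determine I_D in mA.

V_SG = V_DD − V_G = 2.53 − 1.13 = 1.4 V, so V_ov = 1.4 − 0.42 = 0.98 V.
k_p = μ_pC_ox · (W/L) = 2.8 mA/V².
Assume saturation: I_D = ½ k_p V_ov² = 0.5 × 2.8 × 0.98² = 1.34 mA, giving V_SD = V_DD − I_D R_D = 2.53 − 1.34 × 0.251 = 2.19 V.
V_SD = 2.19 V ≥ V_ov = 0.98 V, confirming saturation.

I_D = 1.34 mA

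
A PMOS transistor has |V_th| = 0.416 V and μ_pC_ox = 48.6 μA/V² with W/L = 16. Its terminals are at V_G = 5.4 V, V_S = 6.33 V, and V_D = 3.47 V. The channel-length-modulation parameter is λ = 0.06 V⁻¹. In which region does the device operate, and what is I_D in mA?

V_SG = V_S − V_G = 6.33 − 5.4 = 0.93 V; V_SD = V_S − V_D = 6.33 − 3.47 = 2.86 V.
k_p = μ_pC_ox · (W/L) = 0.7776 mA/V².
V_ov = V_SG − |V_th| = 0.93 − 0.416 = 0.514 V.
Since V_SD = 2.86 V ≥ V_ov = 0.514 V, the device is in saturation.
I_D = ½ k_p V_ov² (1 + λ V_SD) = 0.5 × 0.7776 × 0.514² × (1 + 0.06 × 2.86) = 0.12 mA.

Saturation; I_D = 0.120 mA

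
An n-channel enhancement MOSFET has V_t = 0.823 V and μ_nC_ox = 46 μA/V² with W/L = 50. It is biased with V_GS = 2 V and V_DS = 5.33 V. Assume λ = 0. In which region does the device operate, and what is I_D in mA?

Saturation; I_D = 1.59 mA

k_n = μ_nC_ox · (W/L) = 2.3 mA/V².
V_ov = V_GS − V_t = 2 − 0.823 = 1.18 V.
Since V_DS = 5.33 V ≥ V_ov = 1.18 V, the device is in saturation.
I_D = ½ k_n V_ov² = 0.5 × 2.3 × 1.18² = 1.59 mA.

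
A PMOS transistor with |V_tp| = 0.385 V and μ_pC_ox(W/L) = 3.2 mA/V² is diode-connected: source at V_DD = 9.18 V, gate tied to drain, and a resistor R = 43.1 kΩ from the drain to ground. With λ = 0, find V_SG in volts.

V_SG = 0.735 V

With gate tied to drain, V_SG = V_SD ≥ V_SG − |V_tp|, so the device is in saturation.
KCL at the drain: ½ k_p (V_SG − |V_tp|)² = (V_DD − V_SG)/R.
Let x = V_SG − 0.385. Then 69 x² + x − 8.795 = 0, giving x = 0.35 V (positive root), so V_SG = 0.735 V.
I_D = (V_DD − V_SG)/R = (9.18 − 0.735) / 43.1 = 0.196 mA.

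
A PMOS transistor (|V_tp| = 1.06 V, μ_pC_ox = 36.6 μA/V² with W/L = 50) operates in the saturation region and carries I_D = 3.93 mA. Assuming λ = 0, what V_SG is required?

V_SG = 3.13 V

k_p = μ_pC_ox · (W/L) = 1.83 mA/V².
In saturation I_D = ½ k_p (V_SG − |V_tp|)², so V_SG − |V_tp| = √(2 I_D / k_p) = √(2 × 3.93 / 1.83) = 2.07 V.
V_SG = 1.06 + 2.07 = 3.13 V.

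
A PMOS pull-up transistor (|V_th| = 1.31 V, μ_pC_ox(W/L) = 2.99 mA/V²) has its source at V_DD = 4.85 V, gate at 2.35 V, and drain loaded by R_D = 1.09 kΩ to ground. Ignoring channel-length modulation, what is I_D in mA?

I_D = 2.12 mA

V_SG = V_DD − V_G = 4.85 − 2.35 = 2.5 V, so V_ov = 2.5 − 1.31 = 1.19 V.
Assume saturation: I_D = ½ k_p V_ov² = 0.5 × 2.99 × 1.19² = 2.12 mA, giving V_SD = V_DD − I_D R_D = 4.85 − 2.12 × 1.09 = 2.54 V.
V_SD = 2.54 V ≥ V_ov = 1.19 V, confirming saturation.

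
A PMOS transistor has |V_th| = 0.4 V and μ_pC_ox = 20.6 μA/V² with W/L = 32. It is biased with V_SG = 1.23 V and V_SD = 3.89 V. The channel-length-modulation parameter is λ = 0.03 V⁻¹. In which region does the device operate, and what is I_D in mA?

Saturation; I_D = 0.254 mA

k_p = μ_pC_ox · (W/L) = 0.6592 mA/V².
V_ov = V_SG − |V_th| = 1.23 − 0.4 = 0.83 V.
Since V_SD = 3.89 V ≥ V_ov = 0.83 V, the device is in saturation.
I_D = ½ k_p V_ov² (1 + λ V_SD) = 0.5 × 0.6592 × 0.83² × (1 + 0.03 × 3.89) = 0.254 mA.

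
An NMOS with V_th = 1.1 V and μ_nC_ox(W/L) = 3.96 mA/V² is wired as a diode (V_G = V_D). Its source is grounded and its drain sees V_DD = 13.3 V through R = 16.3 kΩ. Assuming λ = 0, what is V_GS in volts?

With gate tied to drain, V_GS = V_DS ≥ V_GS − V_th, so the device is in saturation.
KCL at the drain: ½ k_n (V_GS − V_th)² = (V_DD − V_GS)/R.
Let x = V_GS − 1.1. Then 32.3 x² + x − 12.2 = 0, giving x = 0.6 V (positive root), so V_GS = 1.7 V.
I_D = (V_DD − V_GS)/R = (13.3 − 1.7) / 16.3 = 0.712 mA.

V_GS = 1.70 V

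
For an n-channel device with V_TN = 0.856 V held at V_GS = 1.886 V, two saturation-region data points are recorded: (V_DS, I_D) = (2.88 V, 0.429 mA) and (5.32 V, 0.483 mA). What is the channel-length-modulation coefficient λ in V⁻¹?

With V_GS fixed, I_D ∝ (1 + λ V_DS) in saturation, so I_D2/I_D1 = (1 + λ V_DS2)/(1 + λ V_DS1).
0.483/0.429 = 1.126 = (1 + 5.32 λ)/(1 + 2.88 λ).
Solving: λ (I_D1 V_DS2 − I_D2 V_DS1) = I_D2 − I_D1, so λ = (0.483 − 0.429) / (0.429 × 5.32 − 0.483 × 2.88) = 0.054 / 0.891 = 0.0606 V⁻¹.

λ = 0.0606 V⁻¹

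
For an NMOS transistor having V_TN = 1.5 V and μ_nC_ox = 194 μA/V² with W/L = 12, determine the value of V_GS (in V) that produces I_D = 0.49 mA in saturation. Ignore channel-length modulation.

k_n = μ_nC_ox · (W/L) = 2.328 mA/V².
In saturation I_D = ½ k_n (V_GS − V_TN)², so V_GS − V_TN = √(2 I_D / k_n) = √(2 × 0.49 / 2.328) = 0.649 V.
V_GS = 1.5 + 0.649 = 2.15 V.

V_GS = 2.15 V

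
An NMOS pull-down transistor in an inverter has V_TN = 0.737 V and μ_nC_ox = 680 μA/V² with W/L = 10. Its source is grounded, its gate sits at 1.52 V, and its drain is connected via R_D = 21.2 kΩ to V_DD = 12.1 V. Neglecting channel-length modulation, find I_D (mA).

I_D = 0.565 mA

V_GS = V_G = 1.52 V, so V_ov = 1.52 − 0.737 = 0.783 V.
k_n = μ_nC_ox · (W/L) = 6.8 mA/V².
Assume saturation: I_D = ½ k_n V_ov² = 0.5 × 6.8 × 0.783² = 2.08 mA, giving V_DS = V_DD − I_D R_D = 12.1 − 2.08 × 21.2 = -32.1 V.
But -32.1 V < V_ov = 0.783 V, so the device is actually in triode.
In triode I_D = k_n[V_ov V_DS − ½ V_DS²] and I_D = (V_DD − V_DS)/R_D. Equating: 72.1 V_DS² − 113.9 V_DS + 12.1 = 0, giving V_DS = 0.115 V (the root below V_ov).
I_D = (12.1 − 0.115) / 21.2 = 0.565 mA.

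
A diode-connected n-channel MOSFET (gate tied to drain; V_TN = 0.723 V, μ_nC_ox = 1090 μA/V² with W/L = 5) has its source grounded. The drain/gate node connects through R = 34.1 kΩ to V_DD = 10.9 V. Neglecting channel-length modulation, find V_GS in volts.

With gate tied to drain, V_GS = V_DS ≥ V_GS − V_TN, so the device is in saturation.
k_n = μ_nC_ox · (W/L) = 5.45 mA/V².
KCL at the drain: ½ k_n (V_GS − V_TN)² = (V_DD − V_GS)/R.
Let x = V_GS − 0.723. Then 92.9 x² + x − 10.18 = 0, giving x = 0.326 V (positive root), so V_GS = 1.05 V.
I_D = (V_DD − V_GS)/R = (10.9 − 1.05) / 34.1 = 0.289 mA.

V_GS = 1.05 V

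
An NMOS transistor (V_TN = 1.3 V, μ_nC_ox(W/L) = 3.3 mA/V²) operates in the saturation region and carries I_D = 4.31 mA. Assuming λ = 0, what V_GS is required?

V_GS = 2.92 V

In saturation I_D = ½ k_n (V_GS − V_TN)², so V_GS − V_TN = √(2 I_D / k_n) = √(2 × 4.31 / 3.3) = 1.62 V.
V_GS = 1.3 + 1.62 = 2.92 V.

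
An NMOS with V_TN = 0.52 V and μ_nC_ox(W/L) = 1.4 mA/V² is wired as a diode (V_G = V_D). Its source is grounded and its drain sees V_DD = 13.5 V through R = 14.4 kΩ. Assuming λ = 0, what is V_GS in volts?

V_GS = 1.61 V

With gate tied to drain, V_GS = V_DS ≥ V_GS − V_TN, so the device is in saturation.
KCL at the drain: ½ k_n (V_GS − V_TN)² = (V_DD − V_GS)/R.
Let x = V_GS − 0.52. Then 10.1 x² + x − 12.98 = 0, giving x = 1.09 V (positive root), so V_GS = 1.61 V.
I_D = (V_DD − V_GS)/R = (13.5 − 1.61) / 14.4 = 0.826 mA.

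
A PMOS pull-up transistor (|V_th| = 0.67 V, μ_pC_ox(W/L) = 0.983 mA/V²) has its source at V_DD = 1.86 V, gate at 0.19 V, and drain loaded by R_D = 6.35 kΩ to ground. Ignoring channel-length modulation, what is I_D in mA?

V_SG = V_DD − V_G = 1.86 − 0.19 = 1.67 V, so V_ov = 1.67 − 0.67 = 1 V.
Assume saturation: I_D = ½ k_p V_ov² = 0.5 × 0.983 × 1² = 0.491 mA, giving V_SD = V_DD − I_D R_D = 1.86 − 0.491 × 6.35 = -1.26 V.
But -1.26 V < V_ov = 1 V, so the device is actually in triode.
In triode I_D = k_p[V_ov V_SD − ½ V_SD²] and I_D = (V_DD − V_SD)/R_D. Equating: 3.12 V_SD² − 7.242 V_SD + 1.86 = 0, giving V_SD = 0.294 V (the root below V_ov).
I_D = (1.86 − 0.294) / 6.35 = 0.247 mA.

I_D = 0.247 mA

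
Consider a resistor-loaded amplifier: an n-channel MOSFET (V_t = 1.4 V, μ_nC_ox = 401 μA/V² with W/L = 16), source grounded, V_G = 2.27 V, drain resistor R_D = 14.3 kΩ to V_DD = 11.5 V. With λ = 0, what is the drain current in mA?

I_D = 0.793 mA

V_GS = V_G = 2.27 V, so V_ov = 2.27 − 1.4 = 0.87 V.
k_n = μ_nC_ox · (W/L) = 6.416 mA/V².
Assume saturation: I_D = ½ k_n V_ov² = 0.5 × 6.416 × 0.87² = 2.43 mA, giving V_DS = V_DD − I_D R_D = 11.5 − 2.43 × 14.3 = -23.2 V.
But -23.2 V < V_ov = 0.87 V, so the device is actually in triode.
In triode I_D = k_n[V_ov V_DS − ½ V_DS²] and I_D = (V_DD − V_DS)/R_D. Equating: 45.9 V_DS² − 80.82 V_DS + 11.5 = 0, giving V_DS = 0.156 V (the root below V_ov).
I_D = (11.5 − 0.156) / 14.3 = 0.793 mA.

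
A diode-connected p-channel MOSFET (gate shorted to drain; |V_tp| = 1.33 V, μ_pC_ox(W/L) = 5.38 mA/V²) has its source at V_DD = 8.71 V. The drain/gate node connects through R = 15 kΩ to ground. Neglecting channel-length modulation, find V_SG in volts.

V_SG = 1.75 V

With gate tied to drain, V_SG = V_SD ≥ V_SG − |V_tp|, so the device is in saturation.
KCL at the drain: ½ k_p (V_SG − |V_tp|)² = (V_DD − V_SG)/R.
Let x = V_SG − 1.33. Then 40.4 x² + x − 7.38 = 0, giving x = 0.415 V (positive root), so V_SG = 1.75 V.
I_D = (V_DD − V_SG)/R = (8.71 − 1.75) / 15 = 0.464 mA.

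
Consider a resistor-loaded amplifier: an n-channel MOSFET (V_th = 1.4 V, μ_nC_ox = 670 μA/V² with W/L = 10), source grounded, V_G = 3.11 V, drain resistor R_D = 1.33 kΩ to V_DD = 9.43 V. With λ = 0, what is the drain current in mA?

V_GS = V_G = 3.11 V, so V_ov = 3.11 − 1.4 = 1.71 V.
k_n = μ_nC_ox · (W/L) = 6.7 mA/V².
Assume saturation: I_D = ½ k_n V_ov² = 0.5 × 6.7 × 1.71² = 9.8 mA, giving V_DS = V_DD − I_D R_D = 9.43 − 9.8 × 1.33 = -3.6 V.
But -3.6 V < V_ov = 1.71 V, so the device is actually in triode.
In triode I_D = k_n[V_ov V_DS − ½ V_DS²] and I_D = (V_DD − V_DS)/R_D. Equating: 4.46 V_DS² − 16.24 V_DS + 9.43 = 0, giving V_DS = 0.725 V (the root below V_ov).
I_D = (9.43 − 0.725) / 1.33 = 6.55 mA.

I_D = 6.55 mA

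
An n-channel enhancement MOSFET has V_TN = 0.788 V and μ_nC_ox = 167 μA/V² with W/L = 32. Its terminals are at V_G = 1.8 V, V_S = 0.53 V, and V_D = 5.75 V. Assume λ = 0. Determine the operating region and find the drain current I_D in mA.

Saturation; I_D = 0.621 mA

V_GS = V_G − V_S = 1.8 − 0.53 = 1.27 V; V_DS = V_D − V_S = 5.75 − 0.53 = 5.22 V.
k_n = μ_nC_ox · (W/L) = 5.344 mA/V².
V_ov = V_GS − V_TN = 1.27 − 0.788 = 0.482 V.
Since V_DS = 5.22 V ≥ V_ov = 0.482 V, the device is in saturation.
I_D = ½ k_n V_ov² = 0.5 × 5.344 × 0.482² = 0.621 mA.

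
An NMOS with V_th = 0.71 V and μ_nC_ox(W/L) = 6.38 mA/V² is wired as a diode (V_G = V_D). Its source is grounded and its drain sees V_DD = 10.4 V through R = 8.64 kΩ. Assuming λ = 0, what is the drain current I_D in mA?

With gate tied to drain, V_GS = V_DS ≥ V_GS − V_th, so the device is in saturation.
KCL at the drain: ½ k_n (V_GS − V_th)² = (V_DD − V_GS)/R.
Let x = V_GS − 0.71. Then 27.6 x² + x − 9.69 = 0, giving x = 0.575 V (positive root), so V_GS = 1.29 V.
I_D = (V_DD − V_GS)/R = (10.4 − 1.29) / 8.64 = 1.05 mA.

I_D = 1.05 mA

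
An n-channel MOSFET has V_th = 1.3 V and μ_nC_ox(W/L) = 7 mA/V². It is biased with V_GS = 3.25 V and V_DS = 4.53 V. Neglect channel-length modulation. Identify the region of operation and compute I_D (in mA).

V_ov = V_GS − V_th = 3.25 − 1.3 = 1.95 V.
Since V_DS = 4.53 V ≥ V_ov = 1.95 V, the device is in saturation.
I_D = ½ k_n V_ov² = 0.5 × 7 × 1.95² = 13.3 mA.

Saturation; I_D = 13.3 mA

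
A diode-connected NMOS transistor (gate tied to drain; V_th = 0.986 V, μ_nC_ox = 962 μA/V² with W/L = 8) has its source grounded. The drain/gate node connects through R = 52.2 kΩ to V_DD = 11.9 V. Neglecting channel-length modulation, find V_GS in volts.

With gate tied to drain, V_GS = V_DS ≥ V_GS − V_th, so the device is in saturation.
k_n = μ_nC_ox · (W/L) = 7.696 mA/V².
KCL at the drain: ½ k_n (V_GS − V_th)² = (V_DD − V_GS)/R.
Let x = V_GS − 0.986. Then 201 x² + x − 10.91 = 0, giving x = 0.231 V (positive root), so V_GS = 1.22 V.
I_D = (V_DD − V_GS)/R = (11.9 − 1.22) / 52.2 = 0.205 mA.

V_GS = 1.22 V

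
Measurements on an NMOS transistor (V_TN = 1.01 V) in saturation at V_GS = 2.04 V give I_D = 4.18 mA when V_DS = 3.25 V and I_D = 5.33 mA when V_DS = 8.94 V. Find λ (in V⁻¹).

With V_GS fixed, I_D ∝ (1 + λ V_DS) in saturation, so I_D2/I_D1 = (1 + λ V_DS2)/(1 + λ V_DS1).
5.33/4.18 = 1.275 = (1 + 8.94 λ)/(1 + 3.25 λ).
Solving: λ (I_D1 V_DS2 − I_D2 V_DS1) = I_D2 − I_D1, so λ = (5.33 − 4.18) / (4.18 × 8.94 − 5.33 × 3.25) = 1.15 / 20 = 0.0574 V⁻¹.

λ = 0.0574 V⁻¹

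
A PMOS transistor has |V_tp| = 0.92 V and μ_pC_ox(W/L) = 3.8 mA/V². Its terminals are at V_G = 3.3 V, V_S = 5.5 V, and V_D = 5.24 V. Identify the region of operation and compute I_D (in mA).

Triode; I_D = 1.14 mA

V_SG = V_S − V_G = 5.5 − 3.3 = 2.2 V; V_SD = V_S − V_D = 5.5 − 5.24 = 0.26 V.
V_ov = V_SG − |V_tp| = 2.2 − 0.92 = 1.28 V.
Since V_SD = 0.26 V < V_ov = 1.28 V, the device is in the triode region.
I_D = k_p [V_ov · V_SD − ½ V_SD²] = 3.8 × [1.28 × 0.26 − 0.5 × 0.26²] = 1.14 mA.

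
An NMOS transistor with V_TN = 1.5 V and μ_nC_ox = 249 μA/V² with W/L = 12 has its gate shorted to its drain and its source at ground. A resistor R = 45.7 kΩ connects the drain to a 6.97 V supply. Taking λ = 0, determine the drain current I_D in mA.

With gate tied to drain, V_GS = V_DS ≥ V_GS − V_TN, so the device is in saturation.
k_n = μ_nC_ox · (W/L) = 2.988 mA/V².
KCL at the drain: ½ k_n (V_GS − V_TN)² = (V_DD − V_GS)/R.
Let x = V_GS − 1.5. Then 68.3 x² + x − 5.47 = 0, giving x = 0.276 V (positive root), so V_GS = 1.78 V.
I_D = (V_DD − V_GS)/R = (6.97 − 1.78) / 45.7 = 0.114 mA.

I_D = 0.114 mA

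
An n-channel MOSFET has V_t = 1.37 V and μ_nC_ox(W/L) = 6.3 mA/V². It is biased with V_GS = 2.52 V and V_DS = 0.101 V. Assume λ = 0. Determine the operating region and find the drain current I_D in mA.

V_ov = V_GS − V_t = 2.52 − 1.37 = 1.15 V.
Since V_DS = 0.101 V < V_ov = 1.15 V, the device is in the triode region.
I_D = k_n [V_ov · V_DS − ½ V_DS²] = 6.3 × [1.15 × 0.101 − 0.5 × 0.101²] = 0.7 mA.

Triode; I_D = 0.700 mA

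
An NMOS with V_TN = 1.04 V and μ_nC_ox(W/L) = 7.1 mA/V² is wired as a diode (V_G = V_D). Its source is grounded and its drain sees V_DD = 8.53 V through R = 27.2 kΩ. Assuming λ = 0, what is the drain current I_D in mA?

With gate tied to drain, V_GS = V_DS ≥ V_GS − V_TN, so the device is in saturation.
KCL at the drain: ½ k_n (V_GS − V_TN)² = (V_DD − V_GS)/R.
Let x = V_GS − 1.04. Then 96.6 x² + x − 7.49 = 0, giving x = 0.273 V (positive root), so V_GS = 1.31 V.
I_D = (V_DD − V_GS)/R = (8.53 − 1.31) / 27.2 = 0.265 mA.

I_D = 0.265 mA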